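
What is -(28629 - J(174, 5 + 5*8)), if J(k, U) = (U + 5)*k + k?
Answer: -19755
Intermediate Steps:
J(k, U) = k + k*(5 + U) (J(k, U) = (5 + U)*k + k = k*(5 + U) + k = k + k*(5 + U))
-(28629 - J(174, 5 + 5*8)) = -(28629 - 174*(6 + (5 + 5*8))) = -(28629 - 174*(6 + (5 + 40))) = -(28629 - 174*(6 + 45)) = -(28629 - 174*51) = -(28629 - 1*8874) = -(28629 - 8874) = -1*19755 = -19755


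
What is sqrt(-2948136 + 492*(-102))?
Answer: 124*I*sqrt(195) ≈ 1731.6*I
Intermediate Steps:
sqrt(-2948136 + 492*(-102)) = sqrt(-2948136 - 50184) = sqrt(-2998320) = 124*I*sqrt(195)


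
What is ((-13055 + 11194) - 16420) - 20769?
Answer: -39050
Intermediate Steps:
((-13055 + 11194) - 16420) - 20769 = (-1861 - 16420) - 20769 = -18281 - 20769 = -39050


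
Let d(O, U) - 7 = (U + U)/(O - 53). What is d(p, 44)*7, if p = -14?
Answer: 2667/67 ≈ 39.806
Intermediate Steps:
d(O, U) = 7 + 2*U/(-53 + O) (d(O, U) = 7 + (U + U)/(O - 53) = 7 + (2*U)/(-53 + O) = 7 + 2*U/(-53 + O))
d(p, 44)*7 = ((-371 + 2*44 + 7*(-14))/(-53 - 14))*7 = ((-371 + 88 - 98)/(-67))*7 = -1/67*(-381)*7 = (381/67)*7 = 2667/67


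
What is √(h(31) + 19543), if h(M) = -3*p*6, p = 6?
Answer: 13*√115 ≈ 139.41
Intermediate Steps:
h(M) = -108 (h(M) = -3*6*6 = -18*6 = -108)
√(h(31) + 19543) = √(-108 + 19543) = √19435 = 13*√115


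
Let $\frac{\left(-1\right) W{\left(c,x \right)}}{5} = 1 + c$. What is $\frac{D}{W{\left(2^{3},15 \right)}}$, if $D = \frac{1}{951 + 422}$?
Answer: $- \frac{1}{61785} \approx -1.6185 \cdot 10^{-5}$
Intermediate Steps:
$W{\left(c,x \right)} = -5 - 5 c$ ($W{\left(c,x \right)} = - 5 \left(1 + c\right) = -5 - 5 c$)
$D = \frac{1}{1373} \approx 0.00072833$
$\frac{D}{W{\left(2^{3},15 \right)}} = \frac{1}{1373 \left(-5 - 5 \cdot 2^{3}\right)} = \frac{1}{1373 \left(-5 - 40\right)} = \frac{1}{1373 \left(-45\right)} = \frac{1}{1373} \left(- \frac{1}{45}\right) = - \frac{1}{61785}$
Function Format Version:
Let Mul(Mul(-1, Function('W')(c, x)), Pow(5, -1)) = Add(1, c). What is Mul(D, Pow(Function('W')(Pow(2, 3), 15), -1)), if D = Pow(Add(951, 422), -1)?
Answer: Rational(-1, 61785) ≈ -1.6185e-5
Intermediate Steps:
Function('W')(c, x) = Add(-5, Mul(-5, c)) (Function('W')(c, x) = Mul(-5, Add(1, c)) = Add(-5, Mul(-5, c)))
D = Rational(1, 1373) (D = Pow(1373, -1) = Rational(1, 1373) ≈ 0.00072833)
Mul(D, Pow(Function('W')(Pow(2, 3), 15), -1)) = Mul(Rational(1, 1373), Pow(Add(-5, Mul(-5, Pow(2, 3))), -1)) = Mul(Rational(1, 1373), Pow(Add(-5, Mul(-5, 8)), -1)) = Mul(Rational(1, 1373), Pow(Add(-5, -40), -1)) = Mul(Rational(1, 1373), Pow(-45, -1)) = Mul(Rational(1, 1373), Rational(-1, 45)) = Rational(-1, 61785)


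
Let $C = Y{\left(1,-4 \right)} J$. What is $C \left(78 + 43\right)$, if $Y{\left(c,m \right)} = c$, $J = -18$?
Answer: $-2178$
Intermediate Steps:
$C = -18$ ($C = 1 \left(-18\right) = -18$)
$C \left(78 + 43\right) = - 18 \left(78 + 43\right) = \left(-18\right) 121 = -2178$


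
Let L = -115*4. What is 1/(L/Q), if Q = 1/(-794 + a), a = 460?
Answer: 1/153640 ≈ 6.5087e-6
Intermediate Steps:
L = -460
Q = -1/334 (Q = 1/(-794 + 460) = 1/(-334) = -1/334 ≈ -0.0029940)
1/(L/Q) = 1/(-460/(-1/334)) = 1/(-460*(-334)) = 1/153640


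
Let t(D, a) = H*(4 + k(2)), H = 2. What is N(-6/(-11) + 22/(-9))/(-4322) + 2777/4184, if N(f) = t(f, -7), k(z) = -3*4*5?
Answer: 6235401/9041624 ≈ 0.68963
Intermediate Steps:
k(z) = -60 (k(z) = -12*5 = -60)
t(D, a) = -112 (t(D, a) = 2*(4 - 60) = 2*(-56) = -112)
N(f) = -112
N(-6/(-11) + 22/(-9))/(-4322) + 2777/4184 = -112/(-4322) + 2777/4184 = -112*(-1/4322) + 2777*(1/4184) = 56/2161 + 2777/4184 = 6235401/9041624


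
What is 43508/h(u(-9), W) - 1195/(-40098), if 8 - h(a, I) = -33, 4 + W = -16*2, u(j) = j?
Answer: 42552019/40098 ≈ 1061.2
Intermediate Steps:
W = -36 (W = -4 - 16*2 = -4 - 32 = -36)
h(a, I) = 41 (h(a, I) = 8 - 1*(-33) = 8 + 33 = 41)
43508/h(u(-9), W) - 1195/(-40098) = 43508/41 - 1195/(-40098) = 43508*(1/41) - 1195*(-1/40098) = 43508/41 + 1195/40098 = 42552019/40098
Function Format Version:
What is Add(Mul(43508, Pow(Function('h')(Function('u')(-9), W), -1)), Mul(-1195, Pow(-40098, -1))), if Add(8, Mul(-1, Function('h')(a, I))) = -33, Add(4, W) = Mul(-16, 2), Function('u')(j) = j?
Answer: Rational(42552019, 40098) ≈ 1061.2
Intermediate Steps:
W = -36 (W = Add(-4, Mul(-16, 2)) = Add(-4, -32) = -36)
Function('h')(a, I) = 41 (Function('h')(a, I) = Add(8, Mul(-1, -33)) = Add(8, 33) = 41)
Add(Mul(43508, Pow(Function('h')(Function('u')(-9), W), -1)), Mul(-1195, Pow(-40098, -1))) = Add(Mul(43508, Pow(41, -1)), Mul(-1195, Pow(-40098, -1))) = Add(Mul(43508, Rational(1, 41)), Mul(-1195, Rational(-1, 40098))) = Add(Rational(43508, 41), Rational(1195, 40098)) = Rational(42552019, 40098)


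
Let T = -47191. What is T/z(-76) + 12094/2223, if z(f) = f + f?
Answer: 5618099/17784 ≈ 315.91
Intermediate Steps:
z(f) = 2*f
T/z(-76) + 12094/2223 = -47191/(2*(-76)) + 12094/2223 = -47191/(-152) + 12094*(1/2223) = -47191*(-1/152) + 12094/2223 = 47191/152 + 12094/2223 = 5618099/17784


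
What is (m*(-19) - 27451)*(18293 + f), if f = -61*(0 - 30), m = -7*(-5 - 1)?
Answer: -568454627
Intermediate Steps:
m = 42 (m = -7*(-6) = 42)
f = 1830 (f = -61*(-30) = 1830)
(m*(-19) - 27451)*(18293 + f) = (42*(-19) - 27451)*(18293 + 1830) = (-798 - 27451)*20123 = -28249*20123 = -568454627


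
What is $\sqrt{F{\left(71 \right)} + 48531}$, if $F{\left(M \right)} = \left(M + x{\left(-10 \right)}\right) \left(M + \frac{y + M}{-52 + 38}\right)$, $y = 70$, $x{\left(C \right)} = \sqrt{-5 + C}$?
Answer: $\frac{\sqrt{10359958 + 11942 i \sqrt{15}}}{14} \approx 229.91 + 0.5132 i$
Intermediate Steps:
$F{\left(M \right)} = \left(-5 + \frac{13 M}{14}\right) \left(M + i \sqrt{15}\right)$ ($F{\left(M \right)} = \left(M + \sqrt{-5 - 10}\right) \left(M + \frac{70 + M}{-52 + 38}\right) = \left(M + \sqrt{-15}\right) \left(M + \frac{70 + M}{-14}\right) = \left(M + i \sqrt{15}\right) \left(M + \left(70 + M\right) \left(- \frac{1}{14}\right)\right) = \left(M + i \sqrt{15}\right) \left(M - \left(5 + \frac{M}{14}\right)\right) = \left(M + i \sqrt{15}\right) \left(-5 + \frac{13 M}{14}\right) = \left(-5 + \frac{13 M}{14}\right) \left(M + i \sqrt{15}\right)$)
$\sqrt{F{\left(71 \right)} + 48531} = \sqrt{\left(\left(-5\right) 71 + \frac{13 \cdot 71^{2}}{14} - 5 i \sqrt{15} + \frac{13}{14} i 71 \sqrt{15}\right) + 48531} = \sqrt{\left(-355 + \frac{13}{14} \cdot 5041 - 5 i \sqrt{15} + \frac{923 i \sqrt{15}}{14}\right) + 48531} = \sqrt{\left(-355 + \frac{65533}{14} - 5 i \sqrt{15} + \frac{923 i \sqrt{15}}{14}\right) + 48531} = \sqrt{\left(\frac{60563}{14} + \frac{853 i \sqrt{15}}{14}\right) + 48531} = \sqrt{\frac{739997}{14} + \frac{853 i \sqrt{15}}{14}}$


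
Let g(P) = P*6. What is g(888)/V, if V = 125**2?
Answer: 5328/15625 ≈ 0.34099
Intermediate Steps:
V = 15625
g(P) = 6*P
g(888)/V = (6*888)/15625 = 5328*(1/15625) = 5328/15625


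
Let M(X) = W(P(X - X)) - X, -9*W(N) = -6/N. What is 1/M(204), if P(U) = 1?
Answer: -3/610 ≈ -0.0049180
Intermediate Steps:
W(N) = 2/(3*N) (W(N) = -(-2)/(3*N) = 2/(3*N))
M(X) = ⅔ - X (M(X) = (⅔)/1 - X = (⅔)*1 - X = ⅔ - X)
1/M(204) = 1/(⅔ - 1*204) = 1/(⅔ - 204) = 1/(-610/3) = -3/610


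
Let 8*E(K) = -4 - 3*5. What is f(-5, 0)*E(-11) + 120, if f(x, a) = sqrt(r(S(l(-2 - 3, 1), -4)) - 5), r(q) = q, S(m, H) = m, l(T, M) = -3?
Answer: 120 - 19*I*sqrt(2)/4 ≈ 120.0 - 6.7175*I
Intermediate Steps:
f(x, a) = 2*I*sqrt(2) (f(x, a) = sqrt(-3 - 5) = sqrt(-8) = 2*I*sqrt(2))
E(K) = -19/8 (E(K) = (-4 - 3*5)/8 = (-4 - 15)/8 = (1/8)*(-19) = -19/8)
f(-5, 0)*E(-11) + 120 = (2*I*sqrt(2))*(-19/8) + 120 = -19*I*sqrt(2)/4 + 120 = 120 - 19*I*sqrt(2)/4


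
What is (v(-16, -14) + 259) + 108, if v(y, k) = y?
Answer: 351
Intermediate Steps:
(v(-16, -14) + 259) + 108 = (-16 + 259) + 108 = 243 + 108 = 351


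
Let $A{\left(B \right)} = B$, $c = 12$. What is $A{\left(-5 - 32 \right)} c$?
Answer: $-444$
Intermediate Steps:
$A{\left(-5 - 32 \right)} c = \left(-5 - 32\right) 12 = \left(-37\right) 12 = -444$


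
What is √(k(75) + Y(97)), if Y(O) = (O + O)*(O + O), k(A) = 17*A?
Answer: √38911 ≈ 197.26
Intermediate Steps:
Y(O) = 4*O² (Y(O) = (2*O)*(2*O) = 4*O²)
√(k(75) + Y(97)) = √(17*75 + 4*97²) = √(1275 + 4*9409) = √(1275 + 37636) = √38911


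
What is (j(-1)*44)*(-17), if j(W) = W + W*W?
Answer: 0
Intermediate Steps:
j(W) = W + W²
(j(-1)*44)*(-17) = (-(1 - 1)*44)*(-17) = (-1*0*44)*(-17) = (0*44)*(-17) = 0*(-17) = 0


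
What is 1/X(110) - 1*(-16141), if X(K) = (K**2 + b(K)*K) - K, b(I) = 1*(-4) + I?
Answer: 381734651/23650 ≈ 16141.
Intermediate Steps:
b(I) = -4 + I
X(K) = K**2 - K + K*(-4 + K) (X(K) = (K**2 + (-4 + K)*K) - K = (K**2 + K*(-4 + K)) - K = K**2 - K + K*(-4 + K))
1/X(110) - 1*(-16141) = 1/(110*(-5 + 2*110)) - 1*(-16141) = 1/(110*(-5 + 220)) + 16141 = 1/(110*215) + 16141 = 1/23650 + 16141 = 381734651/23650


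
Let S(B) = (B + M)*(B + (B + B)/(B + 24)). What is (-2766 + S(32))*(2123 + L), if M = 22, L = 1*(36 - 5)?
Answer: -14720436/7 ≈ -2.1029e+6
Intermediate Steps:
L = 31 (L = 1*31 = 31)
S(B) = (22 + B)*(B + 2*B/(24 + B)) (S(B) = (B + 22)*(B + (B + B)/(B + 24)) = (22 + B)*(B + (2*B)/(24 + B)) = (22 + B)*(B + 2*B/(24 + B)))
(-2766 + S(32))*(2123 + L) = (-2766 + 32*(572 + 32² + 48*32)/(24 + 32))*(2123 + 31) = (-2766 + 32*(572 + 1024 + 1536)/56)*2154 = (-2766 + 32*(1/56)*3132)*2154 = (-2766 + 12528/7)*2154 = -6834/7*2154 = -14720436/7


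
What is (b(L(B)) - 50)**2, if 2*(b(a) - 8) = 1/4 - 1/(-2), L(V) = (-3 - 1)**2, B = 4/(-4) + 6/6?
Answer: 110889/64 ≈ 1732.6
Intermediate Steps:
B = 0 (B = 4*(-1/4) + 6*(1/6) = -1 + 1 = 0)
L(V) = 16 (L(V) = (-4)**2 = 16)
b(a) = 67/8 (b(a) = 8 + (1/4 - 1/(-2))/2 = 8 + (1*(1/4) - 1*(-1/2))/2 = 8 + (1/4 + 1/2)/2 = 8 + (1/2)*(3/4) = 8 + 3/8 = 67/8)
(b(L(B)) - 50)**2 = (67/8 - 50)**2 = (-333/8)**2 = 110889/64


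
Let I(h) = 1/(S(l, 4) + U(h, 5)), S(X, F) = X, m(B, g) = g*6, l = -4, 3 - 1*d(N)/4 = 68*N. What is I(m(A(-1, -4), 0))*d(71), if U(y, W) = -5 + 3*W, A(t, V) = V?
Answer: -9650/3 ≈ -3216.7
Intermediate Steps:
d(N) = 12 - 272*N
m(B, g) = 6*g
I(h) = 1/6 (I(h) = 1/(-4 + (-5 + 3*5)) = 1/(-4 + (-5 + 15)) = 1/(-4 + 10) = 1/6)
I(m(A(-1, -4), 0))*d(71) = (12 - 272*71)/6 = (12 - 19312)/6 = (1/6)*(-19300) = -9650/3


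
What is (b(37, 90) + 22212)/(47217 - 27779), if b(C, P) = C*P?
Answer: 12771/9719 ≈ 1.3140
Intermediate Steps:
(b(37, 90) + 22212)/(47217 - 27779) = (37*90 + 22212)/(47217 - 27779) = (3330 + 22212)/19438 = 25542*(1/19438) = 12771/9719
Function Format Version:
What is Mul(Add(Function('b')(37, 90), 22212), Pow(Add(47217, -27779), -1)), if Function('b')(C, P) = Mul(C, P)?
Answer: Rational(12771, 9719) ≈ 1.3140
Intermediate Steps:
Mul(Add(Function('b')(37, 90), 22212), Pow(Add(47217, -27779), -1)) = Mul(Add(Mul(37, 90), 22212), Pow(Add(47217, -27779), -1)) = Mul(Add(3330, 22212), Pow(19438, -1)) = Mul(25542, Rational(1, 19438)) = Rational(12771, 9719)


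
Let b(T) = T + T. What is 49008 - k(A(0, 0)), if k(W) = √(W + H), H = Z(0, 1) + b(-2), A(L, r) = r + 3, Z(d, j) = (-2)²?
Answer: 49008 - √3 ≈ 49006.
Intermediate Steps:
b(T) = 2*T
Z(d, j) = 4
A(L, r) = 3 + r
H = 0 (H = 4 + 2*(-2) = 4 - 4 = 0)
k(W) = √W (k(W) = √(W + 0) = √W)
49008 - k(A(0, 0)) = 49008 - √(3 + 0) = 49008 - √3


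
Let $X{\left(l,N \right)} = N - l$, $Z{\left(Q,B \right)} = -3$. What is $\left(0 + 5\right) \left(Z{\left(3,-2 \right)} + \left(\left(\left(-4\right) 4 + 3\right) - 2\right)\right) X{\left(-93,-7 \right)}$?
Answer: $-7740$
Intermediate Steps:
$\left(0 + 5\right) \left(Z{\left(3,-2 \right)} + \left(\left(\left(-4\right) 4 + 3\right) - 2\right)\right) X{\left(-93,-7 \right)} = \left(0 + 5\right) \left(-3 + \left(\left(\left(-4\right) 4 + 3\right) - 2\right)\right) \left(-7 - -93\right) = 5 \left(-3 + \left(\left(-16 + 3\right) - 2\right)\right) \left(-7 + 93\right) = 5 \left(-3 - 15\right) 86 = 5 \left(-18\right) 86 = \left(-90\right) 86 = -7740$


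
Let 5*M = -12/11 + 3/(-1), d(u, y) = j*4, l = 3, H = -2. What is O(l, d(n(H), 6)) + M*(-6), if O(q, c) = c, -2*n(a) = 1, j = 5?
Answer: 274/11 ≈ 24.909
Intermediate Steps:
n(a) = -1/2 (n(a) = -1/2*1 = -1/2)
d(u, y) = 20 (d(u, y) = 5*4 = 20)
M = -9/11 (M = (-12/11 + 3/(-1))/5 = (-12*1/11 + 3*(-1))/5 = (-12/11 - 3)/5 = (1/5)*(-45/11) = -9/11 ≈ -0.81818)
O(l, d(n(H), 6)) + M*(-6) = 20 - 9/11*(-6) = 20 + 54/11 = 274/11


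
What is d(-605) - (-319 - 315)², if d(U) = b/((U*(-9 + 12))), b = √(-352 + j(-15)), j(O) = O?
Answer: -401956 - I*√367/1815 ≈ -4.0196e+5 - 0.010555*I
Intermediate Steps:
b = I*√367 (b = √(-352 - 15) = √(-367) = I*√367 ≈ 19.157*I)
d(U) = I*√367/(3*U) (d(U) = (I*√367)/((U*(-9 + 12))) = (I*√367)/((U*3)) = (I*√367)/((3*U)) = (I*√367)*(1/(3*U)) = I*√367/(3*U))
d(-605) - (-319 - 315)² = (⅓)*I*√367/(-605) - (-319 - 315)² = (⅓)*I*√367*(-1/605) - 1*(-634)² = -I*√367/1815 - 1*401956 = -I*√367/1815 - 401956 = -401956 - I*√367/1815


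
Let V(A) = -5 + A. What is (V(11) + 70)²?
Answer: 5776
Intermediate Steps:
(V(11) + 70)² = ((-5 + 11) + 70)² = (6 + 70)² = 76² = 5776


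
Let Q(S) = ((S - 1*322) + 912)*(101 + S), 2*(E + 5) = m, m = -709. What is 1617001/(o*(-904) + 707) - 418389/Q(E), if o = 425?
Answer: 23309622161/8309142831 ≈ 2.8053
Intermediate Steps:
E = -719/2 (E = -5 + (½)*(-709) = -5 - 709/2 = -719/2 ≈ -359.50)
Q(S) = (101 + S)*(590 + S) (Q(S) = ((S - 322) + 912)*(101 + S) = ((-322 + S) + 912)*(101 + S) = (590 + S)*(101 + S) = (101 + S)*(590 + S))
1617001/(o*(-904) + 707) - 418389/Q(E) = 1617001/(425*(-904) + 707) - 418389/(59590 + (-719/2)² + 691*(-719/2)) = 1617001/(-384200 + 707) - 418389/(59590 + 516961/4 - 496829/2) = 1617001/(-383493) - 418389/(-238337/4) = 1617001*(-1/383493) - 418389*(-4/238337) = -1617001/383493 + 1673556/238337 = 23309622161/8309142831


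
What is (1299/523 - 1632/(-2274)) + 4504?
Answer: 893403945/198217 ≈ 4507.2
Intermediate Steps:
(1299/523 - 1632/(-2274)) + 4504 = (1299*(1/523) - 1632*(-1/2274)) + 4504 = (1299/523 + 272/379) + 4504 = 634577/198217 + 4504 = 893403945/198217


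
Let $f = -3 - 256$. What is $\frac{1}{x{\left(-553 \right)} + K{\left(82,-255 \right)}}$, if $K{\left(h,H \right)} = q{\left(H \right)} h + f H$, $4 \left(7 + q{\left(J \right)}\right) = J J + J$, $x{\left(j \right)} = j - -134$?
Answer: $\frac{1}{1392837} \approx 7.1796 \cdot 10^{-7}$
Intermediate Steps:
$x{\left(j \right)} = 134 + j$ ($x{\left(j \right)} = j + 134 = 134 + j$)
$q{\left(J \right)} = -7 + \frac{J}{4} + \frac{J^{2}}{4}$ ($q{\left(J \right)} = -7 + \frac{J J + J}{4} = -7 + \frac{J^{2} + J}{4} = -7 + \frac{J + J^{2}}{4} = -7 + \left(\frac{J}{4} + \frac{J^{2}}{4}\right) = -7 + \frac{J}{4} + \frac{J^{2}}{4}$)
$f = -259$ ($f = -3 - 256 = -259$)
$K{\left(h,H \right)} = - 259 H + h \left(-7 + \frac{H}{4} + \frac{H^{2}}{4}\right)$ ($K{\left(h,H \right)} = \left(-7 + \frac{H}{4} + \frac{H^{2}}{4}\right) h - 259 H = h \left(-7 + \frac{H}{4} + \frac{H^{2}}{4}\right) - 259 H = - 259 H + h \left(-7 + \frac{H}{4} + \frac{H^{2}}{4}\right)$)
$\frac{1}{x{\left(-553 \right)} + K{\left(82,-255 \right)}} = \frac{1}{\left(134 - 553\right) - \left(-66045 - \frac{41 \left(-28 - 255 + \left(-255\right)^{2}\right)}{2}\right)} = \frac{1}{-419 + \left(66045 + \frac{1}{4} \cdot 82 \left(-28 - 255 + 65025\right)\right)} = \frac{1}{-419 + \left(66045 + \frac{1}{4} \cdot 82 \cdot 64742\right)} = \frac{1}{-419 + \left(66045 + 1327211\right)} = \frac{1}{-419 + 1393256} = \frac{1}{1392837}$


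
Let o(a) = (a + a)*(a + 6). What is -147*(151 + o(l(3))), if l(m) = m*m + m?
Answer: -85701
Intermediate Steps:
l(m) = m + m**2 (l(m) = m**2 + m = m + m**2)
o(a) = 2*a*(6 + a) (o(a) = (2*a)*(6 + a) = 2*a*(6 + a))
-147*(151 + o(l(3))) = -147*(151 + 2*(3*(1 + 3))*(6 + 3*(1 + 3))) = -147*(151 + 2*(3*4)*(6 + 3*4)) = -147*(151 + 2*12*(6 + 12)) = -147*(151 + 2*12*18) = -147*(151 + 432) = -147*583 = -85701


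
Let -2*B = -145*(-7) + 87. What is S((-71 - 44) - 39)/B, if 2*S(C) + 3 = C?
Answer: 157/1102 ≈ 0.14247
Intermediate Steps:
S(C) = -3/2 + C/2
B = -551 (B = -(-145*(-7) + 87)/2 = -(1015 + 87)/2 = -1/2*1102 = -551)
S((-71 - 44) - 39)/B = (-3/2 + ((-71 - 44) - 39)/2)/(-551) = (-3/2 + (-115 - 39)/2)*(-1/551) = (-3/2 + (1/2)*(-154))*(-1/551) = (-3/2 - 77)*(-1/551) = -157/2*(-1/551) = 157/1102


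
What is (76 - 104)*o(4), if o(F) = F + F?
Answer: -224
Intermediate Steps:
o(F) = 2*F
(76 - 104)*o(4) = (76 - 104)*(2*4) = -28*8 = -224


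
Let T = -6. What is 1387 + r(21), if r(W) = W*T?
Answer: 1261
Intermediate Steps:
r(W) = -6*W (r(W) = W*(-6) = -6*W)
1387 + r(21) = 1387 - 6*21 = 1387 - 126 = 1261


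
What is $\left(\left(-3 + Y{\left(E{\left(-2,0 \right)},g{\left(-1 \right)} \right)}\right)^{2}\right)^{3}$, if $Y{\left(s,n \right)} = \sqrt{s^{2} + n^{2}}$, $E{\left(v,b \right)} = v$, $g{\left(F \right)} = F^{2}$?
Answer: $\left(3 - \sqrt{5}\right)^{6} \approx 0.19876$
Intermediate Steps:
$Y{\left(s,n \right)} = \sqrt{n^{2} + s^{2}}$
$\left(\left(-3 + Y{\left(E{\left(-2,0 \right)},g{\left(-1 \right)} \right)}\right)^{2}\right)^{3} = \left(\left(-3 + \sqrt{\left(\left(-1\right)^{2}\right)^{2} + \left(-2\right)^{2}}\right)^{2}\right)^{3} = \left(\left(-3 + \sqrt{1^{2} + 4}\right)^{2}\right)^{3} = \left(\left(-3 + \sqrt{1 + 4}\right)^{2}\right)^{3} = \left(\left(-3 + \sqrt{5}\right)^{2}\right)^{3} = \left(-3 + \sqrt{5}\right)^{6}$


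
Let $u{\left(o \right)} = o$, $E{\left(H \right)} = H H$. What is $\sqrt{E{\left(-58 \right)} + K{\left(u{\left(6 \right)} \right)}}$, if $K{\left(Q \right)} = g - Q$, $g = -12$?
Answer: $\sqrt{3346} \approx 57.845$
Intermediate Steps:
$E{\left(H \right)} = H^{2}$
$K{\left(Q \right)} = -12 - Q$
$\sqrt{E{\left(-58 \right)} + K{\left(u{\left(6 \right)} \right)}} = \sqrt{\left(-58\right)^{2} - 18} = \sqrt{3364 - 18} = \sqrt{3346}$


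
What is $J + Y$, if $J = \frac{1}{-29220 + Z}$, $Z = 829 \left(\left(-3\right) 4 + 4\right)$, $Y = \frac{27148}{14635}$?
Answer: $\frac{973295461}{524694020} \approx 1.855$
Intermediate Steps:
$Y = \frac{27148}{14635}$ ($Y = 27148 \cdot \frac{1}{14635} = \frac{27148}{14635} \approx 1.855$)
$Z = -6632$ ($Z = 829 \left(-12 + 4\right) = 829 \left(-8\right) = -6632$)
$J = - \frac{1}{35852}$ ($J = \frac{1}{-29220 - 6632} = \frac{1}{-35852} = - \frac{1}{35852} \approx -2.7892 \cdot 10^{-5}$)
$J + Y = - \frac{1}{35852} + \frac{27148}{14635} = \frac{973295461}{524694020}$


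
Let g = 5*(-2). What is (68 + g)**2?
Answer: 3364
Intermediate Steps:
g = -10
(68 + g)**2 = (68 - 10)**2 = 58**2 = 3364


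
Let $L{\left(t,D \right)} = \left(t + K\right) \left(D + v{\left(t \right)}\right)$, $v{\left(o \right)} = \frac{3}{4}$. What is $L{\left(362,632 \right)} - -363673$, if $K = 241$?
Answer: $\frac{2980885}{4} \approx 7.4522 \cdot 10^{5}$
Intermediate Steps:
$v{\left(o \right)} = \frac{3}{4}$ ($v{\left(o \right)} = 3 \cdot \frac{1}{4} = \frac{3}{4}$)
$L{\left(t,D \right)} = \left(241 + t\right) \left(\frac{3}{4} + D\right)$ ($L{\left(t,D \right)} = \left(t + 241\right) \left(D + \frac{3}{4}\right) = \left(241 + t\right) \left(\frac{3}{4} + D\right)$)
$L{\left(362,632 \right)} - -363673 = \left(\frac{723}{4} + 241 \cdot 632 + \frac{3}{4} \cdot 362 + 632 \cdot 362\right) - -363673 = \left(\frac{723}{4} + 152312 + \frac{543}{2} + 228784\right) + 363673 = \frac{1526193}{4} + 363673 = \frac{2980885}{4}$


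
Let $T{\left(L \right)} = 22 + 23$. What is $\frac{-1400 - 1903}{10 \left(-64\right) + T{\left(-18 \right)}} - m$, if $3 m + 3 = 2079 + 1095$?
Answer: $- \frac{625612}{595} \approx -1051.4$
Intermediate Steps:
$T{\left(L \right)} = 45$
$m = 1057$ ($m = -1 + \frac{2079 + 1095}{3} = -1 + \frac{1}{3} \cdot 3174 = -1 + 1058 = 1057$)
$\frac{-1400 - 1903}{10 \left(-64\right) + T{\left(-18 \right)}} - m = \frac{-1400 - 1903}{10 \left(-64\right) + 45} - 1057 = - \frac{3303}{-640 + 45} - 1057 = - \frac{3303}{-595} - 1057 = \left(-3303\right) \left(- \frac{1}{595}\right) - 1057 = \frac{3303}{595} - 1057 = - \frac{625612}{595}$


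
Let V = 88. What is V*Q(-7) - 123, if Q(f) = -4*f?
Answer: 2341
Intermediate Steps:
V*Q(-7) - 123 = 88*(-4*(-7)) - 123 = 88*28 - 123 = 2464 - 123 = 2341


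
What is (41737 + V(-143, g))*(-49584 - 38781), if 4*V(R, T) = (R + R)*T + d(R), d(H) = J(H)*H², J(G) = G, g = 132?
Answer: 246981147015/4 ≈ 6.1745e+10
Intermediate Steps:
d(H) = H³ (d(H) = H*H² = H³)
V(R, T) = R³/4 + R*T/2 (V(R, T) = ((R + R)*T + R³)/4 = ((2*R)*T + R³)/4 = (2*R*T + R³)/4 = (R³ + 2*R*T)/4 = R³/4 + R*T/2)
(41737 + V(-143, g))*(-49584 - 38781) = (41737 + (¼)*(-143)*((-143)² + 2*132))*(-49584 - 38781) = (41737 + (¼)*(-143)*(20449 + 264))*(-88365) = (41737 + (¼)*(-143)*20713)*(-88365) = (41737 - 2961959/4)*(-88365) = -2795011/4*(-88365) = 246981147015/4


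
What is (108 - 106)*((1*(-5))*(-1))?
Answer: 10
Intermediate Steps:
(108 - 106)*((1*(-5))*(-1)) = 2*(-5*(-1)) = 2*5 = 10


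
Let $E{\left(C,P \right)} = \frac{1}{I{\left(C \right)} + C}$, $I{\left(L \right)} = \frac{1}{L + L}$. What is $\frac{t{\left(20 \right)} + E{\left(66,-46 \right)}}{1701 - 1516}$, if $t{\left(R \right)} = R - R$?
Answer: $\frac{132}{1611905} \approx 8.1891 \cdot 10^{-5}$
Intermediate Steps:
$I{\left(L \right)} = \frac{1}{2 L}$
$E{\left(C,P \right)} = \frac{1}{C + \frac{1}{2 C}}$ ($E{\left(C,P \right)} = \frac{1}{\frac{1}{2 C} + C} = \frac{1}{C + \frac{1}{2 C}}$)
$t{\left(R \right)} = 0$
$\frac{t{\left(20 \right)} + E{\left(66,-46 \right)}}{1701 - 1516} = \frac{0 + 2 \cdot 66 \frac{1}{1 + 2 \cdot 66^{2}}}{1701 - 1516} = \frac{0 + 2 \cdot 66 \frac{1}{1 + 2 \cdot 4356}}{185} = \left(0 + 2 \cdot 66 \frac{1}{1 + 8712}\right) \frac{1}{185} = \left(0 + 2 \cdot 66 \cdot \frac{1}{8713}\right) \frac{1}{185} = \left(0 + \frac{132}{8713}\right) \frac{1}{185} = \frac{132}{8713} \cdot \frac{1}{185} = \frac{132}{1611905}$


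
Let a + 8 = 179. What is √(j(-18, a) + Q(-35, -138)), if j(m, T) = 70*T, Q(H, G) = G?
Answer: 2*√2958 ≈ 108.78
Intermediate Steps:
a = 171 (a = -8 + 179 = 171)
√(j(-18, a) + Q(-35, -138)) = √(70*171 - 138) = √(11970 - 138) = √11832 = 2*√2958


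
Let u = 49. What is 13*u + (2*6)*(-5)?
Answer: 577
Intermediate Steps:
13*u + (2*6)*(-5) = 13*49 + (2*6)*(-5) = 637 + 12*(-5) = 637 - 60 = 577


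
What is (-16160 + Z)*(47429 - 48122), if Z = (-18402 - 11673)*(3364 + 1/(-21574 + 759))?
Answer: 291924554204745/4163 ≈ 7.0124e+10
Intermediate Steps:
Z = -421180278885/4163 (Z = -30075*(3364 + 1/(-20815)) = -30075*(3364 - 1/20815) = -30075*70021659/20815 = -421180278885/4163 ≈ -1.0117e+8)
(-16160 + Z)*(47429 - 48122) = (-16160 - 421180278885/4163)*(47429 - 48122) = -421247552965/4163*(-693) = 291924554204745/4163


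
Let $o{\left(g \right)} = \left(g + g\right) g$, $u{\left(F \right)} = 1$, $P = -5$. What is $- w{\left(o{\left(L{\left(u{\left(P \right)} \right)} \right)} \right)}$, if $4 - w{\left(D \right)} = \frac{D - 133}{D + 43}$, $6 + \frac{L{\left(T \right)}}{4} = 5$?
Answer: $- \frac{401}{75} \approx -5.3467$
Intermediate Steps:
$L{\left(T \right)} = -4$ ($L{\left(T \right)} = -24 + 4 \cdot 5 = -24 + 20 = -4$)
$o{\left(g \right)} = 2 g^{2}$ ($o{\left(g \right)} = 2 g g = 2 g^{2}$)
$w{\left(D \right)} = 4 - \frac{-133 + D}{43 + D}$ ($w{\left(D \right)} = 4 - \frac{D - 133}{D + 43} = 4 - \frac{-133 + D}{43 + D}$)
$- w{\left(o{\left(L{\left(u{\left(P \right)} \right)} \right)} \right)} = - \frac{305 + 3 \cdot 2 \left(-4\right)^{2}}{43 + 2 \left(-4\right)^{2}} = - \frac{305 + 3 \cdot 2 \cdot 16}{43 + 2 \cdot 16} = - \frac{305 + 3 \cdot 32}{43 + 32} = - \frac{305 + 96}{75} = - \frac{401}{75}$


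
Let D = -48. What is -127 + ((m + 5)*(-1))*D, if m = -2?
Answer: 17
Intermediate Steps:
-127 + ((m + 5)*(-1))*D = -127 + ((-2 + 5)*(-1))*(-48) = -127 + (3*(-1))*(-48) = -127 - 3*(-48) = -127 + 144 = 17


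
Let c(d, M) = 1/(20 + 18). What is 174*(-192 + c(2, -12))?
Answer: -634665/19 ≈ -33403.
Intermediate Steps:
c(d, M) = 1/38
174*(-192 + c(2, -12)) = 174*(-192 + 1/38) = 174*(-7295/38) = -634665/19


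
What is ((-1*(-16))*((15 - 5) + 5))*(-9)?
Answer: -2160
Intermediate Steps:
((-1*(-16))*((15 - 5) + 5))*(-9) = (16*(10 + 5))*(-9) = (16*15)*(-9) = 240*(-9) = -2160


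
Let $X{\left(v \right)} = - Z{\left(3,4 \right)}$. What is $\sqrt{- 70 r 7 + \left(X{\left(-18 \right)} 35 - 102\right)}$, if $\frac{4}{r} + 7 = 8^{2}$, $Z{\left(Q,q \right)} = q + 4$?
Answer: $\frac{i \sqrt{1352838}}{57} \approx 20.406 i$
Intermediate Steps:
$Z{\left(Q,q \right)} = 4 + q$
$X{\left(v \right)} = -8$ ($X{\left(v \right)} = - (4 + 4) = \left(-1\right) 8 = -8$)
$r = \frac{4}{57}$ ($r = \frac{4}{-7 + 8^{2}} = \frac{4}{-7 + 64} = \frac{4}{57} \approx 0.070175$)
$\sqrt{- 70 r 7 + \left(X{\left(-18 \right)} 35 - 102\right)} = \sqrt{\left(-70\right) \frac{4}{57} \cdot 7 - 382} = \sqrt{\left(- \frac{280}{57}\right) 7 - 382} = \sqrt{- \frac{1960}{57} - 382} = \sqrt{- \frac{23734}{57}} = \frac{i \sqrt{1352838}}{57}$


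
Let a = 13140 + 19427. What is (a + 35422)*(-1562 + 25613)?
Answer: 1635203439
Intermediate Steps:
a = 32567
(a + 35422)*(-1562 + 25613) = (32567 + 35422)*(-1562 + 25613) = 67989*24051 = 1635203439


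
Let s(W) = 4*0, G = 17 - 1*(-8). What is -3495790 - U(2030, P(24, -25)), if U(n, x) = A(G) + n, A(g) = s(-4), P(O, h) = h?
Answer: -3497820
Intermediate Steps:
G = 25 (G = 17 + 8 = 25)
s(W) = 0
A(g) = 0
U(n, x) = n (U(n, x) = 0 + n = n)
-3495790 - U(2030, P(24, -25)) = -3495790 - 1*2030 = -3495790 - 2030 = -3497820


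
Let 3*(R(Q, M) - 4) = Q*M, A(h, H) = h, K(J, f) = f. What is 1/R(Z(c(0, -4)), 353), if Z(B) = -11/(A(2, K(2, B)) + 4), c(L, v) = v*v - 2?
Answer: -18/3811 ≈ -0.0047232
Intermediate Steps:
c(L, v) = -2 + v² (c(L, v) = v² - 2 = -2 + v²)
Z(B) = -11/6 (Z(B) = -11/(2 + 4) = -11/6)
R(Q, M) = 4 + M*Q/3 (R(Q, M) = 4 + (Q*M)/3 = 4 + (M*Q)/3 = 4 + M*Q/3)
1/R(Z(c(0, -4)), 353) = 1/(4 + (⅓)*353*(-11/6)) = 1/(4 - 3883/18) = 1/(-3811/18) = -18/3811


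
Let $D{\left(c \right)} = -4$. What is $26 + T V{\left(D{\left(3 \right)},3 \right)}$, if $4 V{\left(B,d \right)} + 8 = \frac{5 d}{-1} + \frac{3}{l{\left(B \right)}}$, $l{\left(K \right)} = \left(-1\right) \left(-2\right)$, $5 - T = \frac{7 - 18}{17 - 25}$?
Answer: $\frac{417}{64} \approx 6.5156$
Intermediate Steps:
$T = \frac{29}{8}$ ($T = 5 - \frac{7 - 18}{17 - 25} = 5 - - \frac{11}{-8} = 5 - \left(-11\right) \left(- \frac{1}{8}\right) = 5 - \frac{11}{8} = \frac{29}{8} \approx 3.625$)
$l{\left(K \right)} = 2$
$V{\left(B,d \right)} = - \frac{13}{8} - \frac{5 d}{4}$ ($V{\left(B,d \right)} = -2 + \frac{\frac{5 d}{-1} + \frac{3}{2}}{4} = -2 + \frac{5 d \left(-1\right) + 3 \cdot \frac{1}{2}}{4} = -2 + \frac{- 5 d + \frac{3}{2}}{4} = -2 + \frac{\frac{3}{2} - 5 d}{4} = -2 - \left(- \frac{3}{8} + \frac{5 d}{4}\right) = - \frac{13}{8} - \frac{5 d}{4}$)
$26 + T V{\left(D{\left(3 \right)},3 \right)} = 26 + \frac{29 \left(- \frac{13}{8} - \frac{15}{4}\right)}{8} = 26 + \frac{29}{8} \left(- \frac{43}{8}\right) = 26 - \frac{1247}{64} = \frac{417}{64}$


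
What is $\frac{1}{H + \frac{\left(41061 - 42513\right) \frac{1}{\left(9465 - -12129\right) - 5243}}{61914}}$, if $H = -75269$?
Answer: $- \frac{168725969}{12699834960903} \approx -1.3286 \cdot 10^{-5}$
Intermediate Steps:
$\frac{1}{H + \frac{\left(41061 - 42513\right) \frac{1}{\left(9465 - -12129\right) - 5243}}{61914}} = \frac{1}{-75269 + \frac{\left(41061 - 42513\right) \frac{1}{\left(9465 - -12129\right) - 5243}}{61914}} = \frac{1}{-75269 + - \frac{1452}{\left(9465 + 12129\right) - 5243} \cdot \frac{1}{61914}} = \frac{1}{-75269 + - \frac{1452}{21594 - 5243} \cdot \frac{1}{61914}} = \frac{1}{-75269 + - \frac{1452}{16351} \cdot \frac{1}{61914}} = \frac{1}{-75269 + \left(-1452\right) \frac{1}{16351} \cdot \frac{1}{61914}} = \frac{1}{-75269 - \frac{242}{168725969}} = \frac{1}{- \frac{12699834960903}{168725969}} = - \frac{168725969}{12699834960903}$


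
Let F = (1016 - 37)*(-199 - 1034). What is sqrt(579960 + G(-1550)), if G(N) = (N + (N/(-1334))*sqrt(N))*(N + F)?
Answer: sqrt(833721234137590 - 3123925098625*I*sqrt(62))/667 ≈ 43294.0 - 638.53*I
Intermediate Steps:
F = -1207107 (F = 979*(-1233) = -1207107)
G(N) = (-1207107 + N)*(N - N**(3/2)/1334) (G(N) = (N + (N/(-1334))*sqrt(N))*(N - 1207107) = (N + (N*(-1/1334))*sqrt(N))*(-1207107 + N) = (N + (-N/1334)*sqrt(N))*(-1207107 + N) = (N - N**(3/2)/1334)*(-1207107 + N) = (-1207107 + N)*(N - N**(3/2)/1334))
sqrt(579960 + G(-1550)) = sqrt(579960 + ((-1550)**2 - 1207107*(-1550) - 6006250*I*sqrt(62)/667 + 1207107*(-1550)**(3/2)/1334)) = sqrt(579960 + (2402500 + 1871015850 - 6006250*I*sqrt(62)/667 + 1207107*(-7750*I*sqrt(62))/1334)) = sqrt(579960 + (2402500 + 1871015850 - 6006250*I*sqrt(62)/667 - 4677539625*I*sqrt(62)/667)) = sqrt(579960 + (1873418350 - 4683545875*I*sqrt(62)/667)) = sqrt(1873998310 - 4683545875*I*sqrt(62)/667)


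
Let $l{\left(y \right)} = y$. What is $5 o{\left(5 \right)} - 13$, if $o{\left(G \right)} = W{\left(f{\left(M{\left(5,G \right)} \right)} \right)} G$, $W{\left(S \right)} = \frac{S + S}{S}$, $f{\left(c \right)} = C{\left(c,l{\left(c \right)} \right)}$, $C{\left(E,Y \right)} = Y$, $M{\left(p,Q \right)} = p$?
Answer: $37$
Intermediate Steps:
$f{\left(c \right)} = c$
$W{\left(S \right)} = 2$ ($W{\left(S \right)} = \frac{2 S}{S} = 2$)
$o{\left(G \right)} = 2 G$
$5 o{\left(5 \right)} - 13 = 5 \cdot 2 \cdot 5 - 13 = 5 \cdot 10 - 13 = 50 - 13 = 37$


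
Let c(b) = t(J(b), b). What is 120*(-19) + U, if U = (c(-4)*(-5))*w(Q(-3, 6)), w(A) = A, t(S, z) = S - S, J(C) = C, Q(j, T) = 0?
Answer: -2280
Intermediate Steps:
t(S, z) = 0
c(b) = 0
U = 0 (U = (0*(-5))*0 = 0*0 = 0)
120*(-19) + U = 120*(-19) + 0 = -2280 + 0 = -2280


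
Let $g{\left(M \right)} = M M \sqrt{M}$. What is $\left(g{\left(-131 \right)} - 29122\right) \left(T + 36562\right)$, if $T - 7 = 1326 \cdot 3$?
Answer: $-1180809734 + 695827067 i \sqrt{131} \approx -1.1808 \cdot 10^{9} + 7.9641 \cdot 10^{9} i$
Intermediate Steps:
$T = 3985$ ($T = 7 + 1326 \cdot 3 = 7 + 3978 = 3985$)
$g{\left(M \right)} = M^{\frac{5}{2}}$ ($g{\left(M \right)} = M^{2} \sqrt{M} = M^{\frac{5}{2}}$)
$\left(g{\left(-131 \right)} - 29122\right) \left(T + 36562\right) = \left(\left(-131\right)^{\frac{5}{2}} - 29122\right) \left(3985 + 36562\right) = \left(17161 i \sqrt{131} - 29122\right) 40547 = \left(-29122 + 17161 i \sqrt{131}\right) 40547 = -1180809734 + 695827067 i \sqrt{131}$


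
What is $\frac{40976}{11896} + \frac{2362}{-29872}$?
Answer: $\frac{74746045}{22209832} \approx 3.3654$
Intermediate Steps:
$\frac{40976}{11896} + \frac{2362}{-29872} = 40976 \cdot \frac{1}{11896} + 2362 \left(- \frac{1}{29872}\right) = \frac{5122}{1487} - \frac{1181}{14936} = \frac{74746045}{22209832}$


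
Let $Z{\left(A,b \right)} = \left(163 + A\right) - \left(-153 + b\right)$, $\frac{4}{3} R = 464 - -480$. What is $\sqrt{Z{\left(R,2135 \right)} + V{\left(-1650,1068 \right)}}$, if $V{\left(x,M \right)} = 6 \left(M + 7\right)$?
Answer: $\sqrt{5339} \approx 73.068$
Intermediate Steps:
$R = 708$ ($R = \frac{3 \left(464 - -480\right)}{4} = \frac{3 \left(464 + 480\right)}{4} = \frac{3}{4} \cdot 944 = 708$)
$Z{\left(A,b \right)} = 316 + A - b$
$V{\left(x,M \right)} = 42 + 6 M$ ($V{\left(x,M \right)} = 6 \left(7 + M\right) = 42 + 6 M$)
$\sqrt{Z{\left(R,2135 \right)} + V{\left(-1650,1068 \right)}} = \sqrt{\left(316 + 708 - 2135\right) + \left(42 + 6 \cdot 1068\right)} = \sqrt{\left(316 + 708 - 2135\right) + \left(42 + 6408\right)} = \sqrt{-1111 + 6450} = \sqrt{5339}$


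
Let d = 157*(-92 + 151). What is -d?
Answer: -9263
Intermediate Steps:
d = 9263 (d = 157*59 = 9263)
-d = -1*9263 = -9263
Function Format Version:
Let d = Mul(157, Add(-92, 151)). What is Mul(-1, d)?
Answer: -9263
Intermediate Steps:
d = 9263 (d = Mul(157, 59) = 9263)
Mul(-1, d) = Mul(-1, 9263) = -9263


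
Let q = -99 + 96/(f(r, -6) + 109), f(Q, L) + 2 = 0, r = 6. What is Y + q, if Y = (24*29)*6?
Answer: 436335/107 ≈ 4077.9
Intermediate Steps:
f(Q, L) = -2 (f(Q, L) = -2 + 0 = -2)
q = -10497/107 (q = -99 + 96/(-2 + 109) = -99 + 96/107 = -10497/107 ≈ -98.103)
Y = 4176 (Y = 696*6 = 4176)
Y + q = 4176 - 10497/107 = 436335/107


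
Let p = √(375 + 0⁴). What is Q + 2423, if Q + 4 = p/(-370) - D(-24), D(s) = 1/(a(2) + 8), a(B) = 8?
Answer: 38703/16 - √15/74 ≈ 2418.9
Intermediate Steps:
p = 5*√15 (p = √(375 + 0) = √375 = 5*√15 ≈ 19.365)
D(s) = 1/16 (D(s) = 1/(8 + 8) = 1/16)
Q = -65/16 - √15/74 (Q = -4 + ((5*√15)/(-370) - 1*1/16) = -4 + ((5*√15)*(-1/370) - 1/16) = -4 + (-√15/74 - 1/16) = -4 + (-1/16 - √15/74) = -65/16 - √15/74 ≈ -4.1148)
Q + 2423 = (-65/16 - √15/74) + 2423 = 38703/16 - √15/74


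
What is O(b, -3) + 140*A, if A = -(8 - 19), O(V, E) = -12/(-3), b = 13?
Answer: 1544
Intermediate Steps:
O(V, E) = 4 (O(V, E) = -12*(-⅓) = 4)
A = 11 (A = -1*(-11) = 11)
O(b, -3) + 140*A = 4 + 140*11 = 4 + 1540 = 1544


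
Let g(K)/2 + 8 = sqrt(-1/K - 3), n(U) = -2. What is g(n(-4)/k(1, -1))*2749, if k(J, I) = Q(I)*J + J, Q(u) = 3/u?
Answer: -43984 + 10996*I ≈ -43984.0 + 10996.0*I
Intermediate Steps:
k(J, I) = J + 3*J/I (k(J, I) = (3/I)*J + J = 3*J/I + J = J + 3*J/I)
g(K) = -16 + 2*sqrt(-3 - 1/K) (g(K) = -16 + 2*sqrt(-1/K - 3) = -16 + 2*sqrt(-3 - 1/K))
g(n(-4)/k(1, -1))*2749 = (-16 + 2*sqrt(-3 - 1/((-2*(-1/(3 - 1))))))*2749 = (-16 + 2*sqrt(-3 - 1/((-2/(1*(-1)*2)))))*2749 = (-16 + 2*sqrt(-3 - 1/((-2/(-2)))))*2749 = (-16 + 2*sqrt(-3 - 1/((-2*(-1/2)))))*2749 = (-16 + 2*sqrt(-3 - 1/1))*2749 = (-16 + 2*sqrt(-3 - 1*1))*2749 = (-16 + 2*sqrt(-3 - 1))*2749 = (-16 + 2*sqrt(-4))*2749 = (-16 + 2*(2*I))*2749 = (-16 + 4*I)*2749 = -43984 + 10996*I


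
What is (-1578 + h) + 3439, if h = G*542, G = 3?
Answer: 3487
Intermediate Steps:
h = 1626 (h = 3*542 = 1626)
(-1578 + h) + 3439 = (-1578 + 1626) + 3439 = 48 + 3439 = 3487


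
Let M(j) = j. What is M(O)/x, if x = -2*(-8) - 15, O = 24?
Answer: 24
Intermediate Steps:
x = 1 (x = 16 - 15 = 1)
M(O)/x = 24/1 = 24*1 = 24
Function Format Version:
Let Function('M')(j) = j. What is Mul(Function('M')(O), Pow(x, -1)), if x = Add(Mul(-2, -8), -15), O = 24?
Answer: 24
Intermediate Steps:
x = 1 (x = Add(16, -15) = 1)
Mul(Function('M')(O), Pow(x, -1)) = Mul(24, Pow(1, -1)) = Mul(24, 1) = 24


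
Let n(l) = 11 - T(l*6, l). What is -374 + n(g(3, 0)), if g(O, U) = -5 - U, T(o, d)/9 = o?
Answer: -93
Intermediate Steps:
T(o, d) = 9*o
n(l) = 11 - 54*l (n(l) = 11 - 9*l*6 = 11 - 9*6*l = 11 - 54*l)
-374 + n(g(3, 0)) = -374 + (11 - 54*(-5 - 1*0)) = -374 + (11 - 54*(-5 + 0)) = -374 + (11 - 54*(-5)) = -374 + (11 + 270) = -374 + 281 = -93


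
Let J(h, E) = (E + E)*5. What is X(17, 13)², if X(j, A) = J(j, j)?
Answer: 28900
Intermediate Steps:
J(h, E) = 10*E (J(h, E) = (2*E)*5 = 10*E)
X(j, A) = 10*j
X(17, 13)² = (10*17)² = 170² = 28900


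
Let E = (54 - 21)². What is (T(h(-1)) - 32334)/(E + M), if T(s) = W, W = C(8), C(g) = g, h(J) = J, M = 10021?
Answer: -16163/5555 ≈ -2.9096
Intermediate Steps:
E = 1089 (E = 33² = 1089)
W = 8
T(s) = 8
(T(h(-1)) - 32334)/(E + M) = (8 - 32334)/(1089 + 10021) = -32326/11110 = -32326*1/11110 = -16163/5555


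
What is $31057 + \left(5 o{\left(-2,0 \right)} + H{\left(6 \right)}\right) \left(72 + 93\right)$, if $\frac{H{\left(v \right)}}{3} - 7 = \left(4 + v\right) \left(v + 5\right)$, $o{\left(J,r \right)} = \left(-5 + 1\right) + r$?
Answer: $85672$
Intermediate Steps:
$o{\left(J,r \right)} = -4 + r$
$H{\left(v \right)} = 21 + 3 \left(4 + v\right) \left(5 + v\right)$ ($H{\left(v \right)} = 21 + 3 \left(4 + v\right) \left(v + 5\right) = 21 + 3 \left(4 + v\right) \left(5 + v\right)$)
$31057 + \left(5 o{\left(-2,0 \right)} + H{\left(6 \right)}\right) \left(72 + 93\right) = 31057 + \left(5 \left(-4 + 0\right) + \left(81 + 3 \cdot 6^{2} + 27 \cdot 6\right)\right) \left(72 + 93\right) = 31057 + \left(5 \left(-4\right) + \left(81 + 3 \cdot 36 + 162\right)\right) 165 = 31057 + \left(-20 + \left(81 + 108 + 162\right)\right) 165 = 31057 + \left(-20 + 351\right) 165 = 31057 + 331 \cdot 165 = 31057 + 54615 = 85672$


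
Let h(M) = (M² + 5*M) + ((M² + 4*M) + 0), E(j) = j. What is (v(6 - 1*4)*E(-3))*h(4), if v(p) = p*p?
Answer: -816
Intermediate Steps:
h(M) = 2*M² + 9*M (h(M) = (M² + 5*M) + (M² + 4*M) = 2*M² + 9*M)
v(p) = p²
(v(6 - 1*4)*E(-3))*h(4) = ((6 - 1*4)²*(-3))*(4*(9 + 2*4)) = ((6 - 4)²*(-3))*(4*(9 + 8)) = (2²*(-3))*(4*17) = (4*(-3))*68 = -12*68 = -816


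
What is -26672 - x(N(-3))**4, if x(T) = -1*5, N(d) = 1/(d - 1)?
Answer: -27297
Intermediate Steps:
N(d) = 1/(-1 + d)
x(T) = -5
-26672 - x(N(-3))**4 = -26672 - 1*(-5)**4 = -26672 - 1*625 = -26672 - 625 = -27297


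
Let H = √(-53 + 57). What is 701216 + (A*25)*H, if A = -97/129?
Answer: 90452014/129 ≈ 7.0118e+5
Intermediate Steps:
A = -97/129 (A = -97*1/129 = -97/129 ≈ -0.75194)
H = 2 (H = √4 = 2)
701216 + (A*25)*H = 701216 - 97/129*25*2 = 701216 - 2425/129*2 = 701216 - 4850/129 = 90452014/129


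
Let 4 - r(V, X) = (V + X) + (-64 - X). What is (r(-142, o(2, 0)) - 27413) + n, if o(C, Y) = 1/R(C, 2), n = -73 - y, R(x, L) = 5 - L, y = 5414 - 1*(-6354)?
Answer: -39044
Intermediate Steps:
y = 11768 (y = 5414 + 6354 = 11768)
n = -11841 (n = -73 - 1*11768 = -73 - 11768 = -11841)
o(C, Y) = ⅓ (o(C, Y) = 1/(5 - 1*2) = 1/(5 - 2) = 1/3 = ⅓)
r(V, X) = 68 - V (r(V, X) = 4 - ((V + X) + (-64 - X)) = 4 - (-64 + V) = 4 + (64 - V) = 68 - V)
(r(-142, o(2, 0)) - 27413) + n = ((68 - 1*(-142)) - 27413) - 11841 = ((68 + 142) - 27413) - 11841 = (210 - 27413) - 11841 = -27203 - 11841 = -39044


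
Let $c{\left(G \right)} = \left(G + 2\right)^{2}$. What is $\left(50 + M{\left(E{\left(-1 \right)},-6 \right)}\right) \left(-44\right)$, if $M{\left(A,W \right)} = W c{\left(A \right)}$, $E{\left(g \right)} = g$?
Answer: $-1936$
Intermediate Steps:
$c{\left(G \right)} = \left(2 + G\right)^{2}$
$M{\left(A,W \right)} = W \left(2 + A\right)^{2}$
$\left(50 + M{\left(E{\left(-1 \right)},-6 \right)}\right) \left(-44\right) = \left(50 - 6 \left(2 - 1\right)^{2}\right) \left(-44\right) = \left(50 - 6 \cdot 1^{2}\right) \left(-44\right) = \left(50 - 6\right) \left(-44\right) = 44 \left(-44\right) = -1936$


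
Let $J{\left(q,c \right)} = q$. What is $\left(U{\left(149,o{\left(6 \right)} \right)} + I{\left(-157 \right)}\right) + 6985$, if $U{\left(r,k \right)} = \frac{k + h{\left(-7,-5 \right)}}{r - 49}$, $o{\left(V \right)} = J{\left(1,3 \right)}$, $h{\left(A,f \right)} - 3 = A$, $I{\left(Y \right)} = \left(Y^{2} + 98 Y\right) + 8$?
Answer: $\frac{1625597}{100} \approx 16256.0$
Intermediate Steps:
$I{\left(Y \right)} = 8 + Y^{2} + 98 Y$
$h{\left(A,f \right)} = 3 + A$
$o{\left(V \right)} = 1$
$U{\left(r,k \right)} = \frac{-4 + k}{-49 + r}$ ($U{\left(r,k \right)} = \frac{k + \left(3 - 7\right)}{r - 49} = \frac{k - 4}{-49 + r} = \frac{-4 + k}{-49 + r}$)
$\left(U{\left(149,o{\left(6 \right)} \right)} + I{\left(-157 \right)}\right) + 6985 = \left(\frac{-4 + 1}{-49 + 149} + \left(8 + \left(-157\right)^{2} + 98 \left(-157\right)\right)\right) + 6985 = \left(\frac{1}{100} \left(-3\right) + \left(8 + 24649 - 15386\right)\right) + 6985 = \left(\frac{1}{100} \left(-3\right) + 9271\right) + 6985 = \left(- \frac{3}{100} + 9271\right) + 6985 = \frac{927097}{100} + 6985 = \frac{1625597}{100}$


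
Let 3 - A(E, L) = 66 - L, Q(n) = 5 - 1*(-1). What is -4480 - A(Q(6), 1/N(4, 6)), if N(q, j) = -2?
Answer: -8833/2 ≈ -4416.5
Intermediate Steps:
Q(n) = 6 (Q(n) = 5 + 1 = 6)
A(E, L) = -63 + L (A(E, L) = 3 - (66 - L) = 3 + (-66 + L) = -63 + L)
-4480 - A(Q(6), 1/N(4, 6)) = -4480 - (-63 + 1/(-2)) = -4480 - (-63 - 1/2) = -4480 - 1*(-127/2) = -4480 + 127/2 = -8833/2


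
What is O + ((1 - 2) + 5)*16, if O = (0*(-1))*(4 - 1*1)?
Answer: 64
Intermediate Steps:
O = 0 (O = 0*(4 - 1) = 0*3 = 0)
O + ((1 - 2) + 5)*16 = 0 + ((1 - 2) + 5)*16 = 0 + (-1 + 5)*16 = 0 + 4*16 = 0 + 64 = 64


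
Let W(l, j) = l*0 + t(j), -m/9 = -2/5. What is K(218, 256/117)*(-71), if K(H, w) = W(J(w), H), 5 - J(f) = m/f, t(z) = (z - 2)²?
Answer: -3312576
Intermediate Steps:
t(z) = (-2 + z)²
m = 18/5 (m = -(-18)/5 = -9*(-⅖) = 18/5 ≈ 3.6000)
J(f) = 5 - 18/(5*f)
W(l, j) = (-2 + j)² (W(l, j) = l*0 + (-2 + j)² = 0 + (-2 + j)² = (-2 + j)²)
K(H, w) = (-2 + H)²
K(218, 256/117)*(-71) = (-2 + 218)²*(-71) = 216²*(-71) = 46656*(-71) = -3312576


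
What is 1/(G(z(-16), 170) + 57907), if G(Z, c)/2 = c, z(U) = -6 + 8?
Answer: 1/58247 ≈ 1.7168e-5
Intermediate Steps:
z(U) = 2
G(Z, c) = 2*c
1/(G(z(-16), 170) + 57907) = 1/(2*170 + 57907) = 1/(340 + 57907) = 1/58247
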